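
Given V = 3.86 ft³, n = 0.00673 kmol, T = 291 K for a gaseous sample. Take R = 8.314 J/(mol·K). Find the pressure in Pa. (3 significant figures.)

From the ideal-gas law: P = nRT/V.
V = 3.86 ft³ = 0.1093 m³; n = 0.00673 kmol = 6.730 mol; T = 291 K; R = 8.314 J/(mol·K).
P = 1.490×10^5 Pa

1.49×10^5 Pa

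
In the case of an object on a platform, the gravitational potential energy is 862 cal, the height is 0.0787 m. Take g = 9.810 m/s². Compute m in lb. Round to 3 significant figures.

Solving PE = m·g·h for m: m = PE/(g·h).
PE = 862 cal = 3607 J; h = 0.0787 m; g = 9.810 m/s².
m = 4671 kg
4671 kg × (1 lb / 0.4536 kg) = 10299 lb

10300 lb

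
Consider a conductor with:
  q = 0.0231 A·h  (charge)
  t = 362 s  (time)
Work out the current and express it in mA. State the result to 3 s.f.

230 mA

Rearranging: I = q/t.
q = 0.0231 A·h = 83.16 C; t = 362 s.
I = 0.2297 A
0.2297 A × (1 mA / 0.001000 A) = 229.7 mA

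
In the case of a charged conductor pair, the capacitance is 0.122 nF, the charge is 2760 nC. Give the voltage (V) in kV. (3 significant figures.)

22.6 kV

Solving C = Q/V for V: V = Q/C.
C = 0.122 nF = 1.220×10^-10 F; Q = 2760 nC = 2.760×10^-6 C.
V = 22623 V
22623 V × (1 kV / 1000 V) = 22.62 kV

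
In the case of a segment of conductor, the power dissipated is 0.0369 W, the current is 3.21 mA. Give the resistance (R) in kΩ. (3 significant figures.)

3.58 kΩ

Rearranging P = I²R for R: R = P/I².
P = 0.0369 W; I = 3.21 mA = 0.003210 A.
R = 3581 Ω
3581 Ω × (1 kΩ / 1000 Ω) = 3.581 kΩ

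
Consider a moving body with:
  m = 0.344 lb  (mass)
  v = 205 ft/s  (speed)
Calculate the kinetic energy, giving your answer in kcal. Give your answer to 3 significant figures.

Directly: KE = ½mv².
m = 0.344 lb = 0.1560 kg; v = 205 ft/s = 62.48 m/s.
KE = 304.6 J  (the unit combination reduces to kg·m²/s² = J)
304.6 J × (1 kcal / 4184 J) = 0.07280 kcal

0.0728 kcal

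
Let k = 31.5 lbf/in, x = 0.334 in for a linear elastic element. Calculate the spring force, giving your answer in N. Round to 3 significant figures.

From Hooke's law: F = kx.
k = 31.5 lbf/in = 5516 N/m; x = 0.334 in = 0.008484 m.
F = 46.80 N  (the unit combination reduces to kg·m/s² = N)

46.8 N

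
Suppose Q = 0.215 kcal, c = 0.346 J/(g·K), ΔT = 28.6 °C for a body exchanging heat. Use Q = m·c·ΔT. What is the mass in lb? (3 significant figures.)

Rearranging Q = m·c·ΔT for m: m = Q/(c·ΔT).
Q = 0.215 kcal = 899.6 J; c = 0.346 J/(g·K) = 346.0 J/(kg·K); ΔT = 28.6 °C = 28.60 K.
m = 0.09091 kg
0.09091 kg × (1 lb / 0.4536 kg) = 0.2004 lb

0.200 lb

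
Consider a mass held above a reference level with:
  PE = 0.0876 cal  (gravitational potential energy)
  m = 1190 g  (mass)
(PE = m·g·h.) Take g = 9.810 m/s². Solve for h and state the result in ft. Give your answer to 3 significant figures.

Rearranging: h = PE/(m·g).
PE = 0.0876 cal = 0.3665 J; m = 1190 g = 1.190 kg; g = 9.810 m/s².
h = 0.03140 m
0.03140 m × (1 ft / 0.3048 m) = 0.1030 ft

0.103 ft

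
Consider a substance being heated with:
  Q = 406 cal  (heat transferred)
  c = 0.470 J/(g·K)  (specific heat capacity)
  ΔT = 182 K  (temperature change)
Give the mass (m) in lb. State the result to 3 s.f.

Solving Q = m·c·ΔT for m: m = Q/(c·ΔT).
Q = 406 cal = 1699 J; c = 0.470 J/(g·K) = 470.0 J/(kg·K); ΔT = 182 K.
m = 0.01986 kg
0.01986 kg × (1 lb / 0.4536 kg) = 0.04378 lb

0.0438 lb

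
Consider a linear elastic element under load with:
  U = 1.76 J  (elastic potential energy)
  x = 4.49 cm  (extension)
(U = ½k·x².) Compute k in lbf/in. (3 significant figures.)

9.97 lbf/in

Rearranging U = ½k·x² for k: k = 2U/x².
U = 1.76 J; x = 4.49 cm = 0.04490 m.
k = 1746 N/m
1746 N/m × (1 lbf/in / 175.1 N/m) = 9.970 lbf/in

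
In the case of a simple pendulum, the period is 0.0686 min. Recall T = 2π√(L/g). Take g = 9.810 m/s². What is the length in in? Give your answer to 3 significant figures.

166 in

Rearranging: L = g·(T/2π)².
T = 0.0686 min = 4.116 s; g = 9.810 m/s².
L = 4.210 m
4.210 m × (1 in / 0.02540 m) = 165.7 in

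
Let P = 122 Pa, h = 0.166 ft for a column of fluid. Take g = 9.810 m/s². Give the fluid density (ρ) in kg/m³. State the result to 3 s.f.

246 kg/m³

Rearranging: ρ = P/(g·h).
P = 122 Pa; h = 0.166 ft = 0.05060 m; g = 9.810 m/s².
ρ = 245.8 kg/m³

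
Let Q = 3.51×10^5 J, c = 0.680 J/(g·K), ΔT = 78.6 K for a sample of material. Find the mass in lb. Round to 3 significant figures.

14.5 lb

Rearranging: m = Q/(c·ΔT).
Q = 3.51×10^5 J; c = 0.680 J/(g·K) = 680.0 J/(kg·K); ΔT = 78.6 K.
m = 6.567 kg
6.567 kg × (1 lb / 0.4536 kg) = 14.48 lb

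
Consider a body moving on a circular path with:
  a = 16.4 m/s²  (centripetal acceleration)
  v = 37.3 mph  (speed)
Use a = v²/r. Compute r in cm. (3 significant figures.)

Rearranging: r = v²/a.
a = 16.4 m/s²; v = 37.3 mph = 16.67 m/s.
r = 16.95 m
16.95 m × (1 cm / 0.01000 m) = 1695 cm

1700 cm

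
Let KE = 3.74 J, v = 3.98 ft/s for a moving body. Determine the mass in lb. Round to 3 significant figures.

11.2 lb

Rearranging: m = 2·KE/v².
KE = 3.74 J; v = 3.98 ft/s = 1.213 m/s.
m = 5.083 kg
5.083 kg × (1 lb / 0.4536 kg) = 11.21 lb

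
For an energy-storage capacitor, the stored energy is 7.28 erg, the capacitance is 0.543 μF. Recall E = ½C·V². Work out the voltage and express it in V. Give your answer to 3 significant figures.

Rearranging E = ½C·V² for V: V = √(2E/C).
E = 7.28 erg = 7.280×10^-7 J; C = 0.543 μF = 5.430×10^-7 F.
V = 1.637 V

1.64 V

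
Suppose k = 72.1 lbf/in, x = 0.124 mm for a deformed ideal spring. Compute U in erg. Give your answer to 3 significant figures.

971 erg

Directly: U = ½kx².
k = 72.1 lbf/in = 12627 N/m; x = 0.124 mm = 1.240×10^-4 m.
U = 9.707×10^-5 J
9.707×10^-5 J × (1 erg / 1.000×10^-7 J) = 970.7 erg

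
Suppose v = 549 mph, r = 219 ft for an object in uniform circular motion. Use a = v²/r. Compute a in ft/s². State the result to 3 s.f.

a is given directly by: a = v²/r.
v = 549 mph = 245.4 m/s; r = 219 ft = 66.75 m.
a = 902.4 m/s²
902.4 m/s² × (1 ft/s² / 0.3048 m/s²) = 2960 ft/s²

2960 ft/s²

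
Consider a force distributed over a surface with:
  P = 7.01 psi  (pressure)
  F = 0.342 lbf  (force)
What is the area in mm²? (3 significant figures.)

31.5 mm²

Rearranging: A = F/P.
P = 7.01 psi = 48332 Pa; F = 0.342 lbf = 1.521 N.
A = 3.148×10^-5 m²
3.148×10^-5 m² × (1 mm² / 1.000×10^-6 m²) = 31.48 mm²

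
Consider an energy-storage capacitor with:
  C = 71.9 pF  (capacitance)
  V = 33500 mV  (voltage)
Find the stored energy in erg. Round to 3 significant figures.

0.403 erg

E is given directly by: E = ½CV².
C = 71.9 pF = 7.190×10^-11 F; V = 33500 mV = 33.50 V.
E = 4.034×10^-8 J  (the unit combination reduces to kg·m²/s² = J)
4.034×10^-8 J × (1 erg / 1.000×10^-7 J) = 0.4034 erg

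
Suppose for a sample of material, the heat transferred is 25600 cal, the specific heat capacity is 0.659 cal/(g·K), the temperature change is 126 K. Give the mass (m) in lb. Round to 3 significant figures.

0.680 lb

Rearranging: m = Q/(c·ΔT).
Q = 25600 cal = 1.071×10^5 J; c = 0.659 cal/(g·K) = 2757 J/(kg·K); ΔT = 126 K.
m = 0.3083 kg
0.3083 kg × (1 lb / 0.4536 kg) = 0.6797 lb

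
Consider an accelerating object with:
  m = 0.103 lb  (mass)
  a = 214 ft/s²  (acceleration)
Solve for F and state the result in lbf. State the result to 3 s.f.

0.685 lbf

From Newton's second law: F = m·a.
m = 0.103 lb = 0.04672 kg; a = 214 ft/s² = 65.23 m/s².
F = 3.047 N  (the unit combination reduces to kg·m/s² = N)
3.047 N × (1 lbf / 4.448 N) = 0.6851 lbf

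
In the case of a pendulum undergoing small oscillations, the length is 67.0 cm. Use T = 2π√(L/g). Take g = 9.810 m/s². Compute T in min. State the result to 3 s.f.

0.0274 min

T is given directly by: T = 2π√(L/g).
L = 67.0 cm = 0.6700 m; g = 9.810 m/s².
T = 1.642 s
1.642 s × (1 min / 60.00 s) = 0.02737 min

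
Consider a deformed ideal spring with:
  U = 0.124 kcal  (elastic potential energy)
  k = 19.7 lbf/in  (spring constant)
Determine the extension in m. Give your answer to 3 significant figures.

Rearranging U = ½k·x² for x: x = √(2U/k).
U = 0.124 kcal = 518.8 J; k = 19.7 lbf/in = 3450 N/m.
x = 0.5484 m

0.548 m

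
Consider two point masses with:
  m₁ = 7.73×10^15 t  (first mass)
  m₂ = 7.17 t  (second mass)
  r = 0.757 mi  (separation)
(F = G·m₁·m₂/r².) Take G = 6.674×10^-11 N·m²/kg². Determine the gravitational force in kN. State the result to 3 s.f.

From Newton's law of gravitation: F = Gm₁m₂/r².
m₁ = 7.73×10^15 t = 7.730×10^18 kg; m₂ = 7.17 t = 7170 kg; r = 0.757 mi = 1218 m; G = 6.674×10^-11 N·m²/kg².
F = 2.492×10^6 N
2.492×10^6 N × (1 kN / 1000 N) = 2492 kN

2490 kN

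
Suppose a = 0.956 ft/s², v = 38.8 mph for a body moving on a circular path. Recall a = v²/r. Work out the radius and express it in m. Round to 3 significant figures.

Rearranging: r = v²/a.
a = 0.956 ft/s² = 0.2914 m/s²; v = 38.8 mph = 17.35 m/s.
r = 1032 m

1030 m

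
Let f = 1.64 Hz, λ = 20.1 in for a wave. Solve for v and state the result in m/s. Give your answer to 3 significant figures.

Directly: v = fλ.
f = 1.64 Hz; λ = 20.1 in = 0.5105 m.
v = 0.8373 m/s

0.837 m/s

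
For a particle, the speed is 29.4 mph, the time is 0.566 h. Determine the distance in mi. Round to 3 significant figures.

Rearranging v = d/t for d: d = v·t.
v = 29.4 mph = 13.14 m/s; t = 0.566 h = 2038 s.
d = 26780 m
26780 m × (1 mi / 1609 m) = 16.64 mi

16.6 mi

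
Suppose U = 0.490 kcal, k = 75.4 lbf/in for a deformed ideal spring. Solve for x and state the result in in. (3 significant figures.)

21.9 in

Rearranging: x = √(2U/k).
U = 0.490 kcal = 2050 J; k = 75.4 lbf/in = 13205 N/m.
x = 0.5572 m
0.5572 m × (1 in / 0.02540 m) = 21.94 in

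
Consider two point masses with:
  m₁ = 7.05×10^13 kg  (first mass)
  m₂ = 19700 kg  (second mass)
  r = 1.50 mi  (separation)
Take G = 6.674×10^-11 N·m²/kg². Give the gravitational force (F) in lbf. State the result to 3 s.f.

F is given directly by: F = Gm₁m₂/r².
m₁ = 7.05×10^13 kg; m₂ = 19700 kg; r = 1.50 mi = 2414 m; G = 6.674×10^-11 N·m²/kg².
F = 15.91 N
15.91 N × (1 lbf / 4.448 N) = 3.576 lbf

3.58 lbf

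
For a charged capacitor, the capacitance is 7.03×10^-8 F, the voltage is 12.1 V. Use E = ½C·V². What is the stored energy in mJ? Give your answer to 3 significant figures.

E is given directly by: E = ½CV².
C = 7.03×10^-8 F; V = 12.1 V.
E = 5.146×10^-6 J
5.146×10^-6 J × (1 mJ / 0.001000 J) = 0.005146 mJ

0.00515 mJ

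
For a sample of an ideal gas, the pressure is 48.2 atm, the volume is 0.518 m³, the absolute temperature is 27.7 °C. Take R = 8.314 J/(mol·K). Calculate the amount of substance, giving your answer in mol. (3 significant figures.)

From the ideal-gas law: n = PV/(RT).
P = 48.2 atm = 4.884×10^6 Pa; V = 0.518 m³; T = 27.7 °C = 300.8 K; R = 8.314 J/(mol·K).
n = 1011 mol

1010 mol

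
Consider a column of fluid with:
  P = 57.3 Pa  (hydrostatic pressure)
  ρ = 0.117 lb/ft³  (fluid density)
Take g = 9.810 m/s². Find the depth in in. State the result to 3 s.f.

123 in

Rearranging P = ρ·g·h for h: h = P/(ρ·g).
P = 57.3 Pa; ρ = 0.117 lb/ft³ = 1.874 kg/m³; g = 9.810 m/s².
h = 3.117 m
3.117 m × (1 in / 0.02540 m) = 122.7 in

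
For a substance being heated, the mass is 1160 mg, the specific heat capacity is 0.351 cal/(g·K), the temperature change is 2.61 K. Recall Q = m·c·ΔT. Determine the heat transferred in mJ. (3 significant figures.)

4450 mJ

Directly: Q = mcΔT.
m = 1160 mg = 0.001160 kg; c = 0.351 cal/(g·K) = 1469 J/(kg·K); ΔT = 2.61 K.
Q = 4.446 J  (the unit combination reduces to kg·m²/s² = J)
4.446 J × (1 mJ / 0.001000 J) = 4446 mJ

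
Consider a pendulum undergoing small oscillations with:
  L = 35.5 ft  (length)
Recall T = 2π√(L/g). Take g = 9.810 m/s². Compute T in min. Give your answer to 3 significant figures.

0.110 min

T is given directly by: T = 2π√(L/g).
L = 35.5 ft = 10.82 m; g = 9.810 m/s².
T = 6.599 s
6.599 s × (1 min / 60.00 s) = 0.1100 min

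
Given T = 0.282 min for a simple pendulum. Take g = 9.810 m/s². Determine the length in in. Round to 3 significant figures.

Rearranging T = 2π√(L/g) for L: L = g·(T/2π)².
T = 0.282 min = 16.92 s; g = 9.810 m/s².
L = 71.14 m
71.14 m × (1 in / 0.02540 m) = 2801 in

2800 in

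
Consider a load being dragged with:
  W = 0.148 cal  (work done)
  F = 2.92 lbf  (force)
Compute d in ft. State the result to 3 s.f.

Rearranging: d = W/F.
W = 0.148 cal = 0.6192 J; F = 2.92 lbf = 12.99 N.
d = 0.04767 m
0.04767 m × (1 ft / 0.3048 m) = 0.1564 ft

0.156 ft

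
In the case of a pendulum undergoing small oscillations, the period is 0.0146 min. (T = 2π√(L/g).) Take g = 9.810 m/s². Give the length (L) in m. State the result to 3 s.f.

Solving T = 2π√(L/g) for L: L = g·(T/2π)².
T = 0.0146 min = 0.8760 s; g = 9.810 m/s².
L = 0.1907 m

0.191 m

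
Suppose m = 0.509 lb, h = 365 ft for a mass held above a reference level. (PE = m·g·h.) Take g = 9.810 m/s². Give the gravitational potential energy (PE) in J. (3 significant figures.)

252 J

Directly: PE = mgh.
m = 0.509 lb = 0.2309 kg; h = 365 ft = 111.3 m; g = 9.810 m/s².
PE = 252.0 J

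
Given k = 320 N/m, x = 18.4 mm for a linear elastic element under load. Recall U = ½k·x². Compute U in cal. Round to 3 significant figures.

U is given directly by: U = ½kx².
k = 320 N/m; x = 18.4 mm = 0.01840 m.
U = 0.05417 J  (the unit combination reduces to kg·m²/s² = J)
0.05417 J × (1 cal / 4.184 J) = 0.01295 cal

0.0129 cal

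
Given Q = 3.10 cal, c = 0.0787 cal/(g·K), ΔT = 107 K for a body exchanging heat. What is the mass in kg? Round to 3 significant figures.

3.68×10^-4 kg

Solving Q = m·c·ΔT for m: m = Q/(c·ΔT).
Q = 3.10 cal = 12.97 J; c = 0.0787 cal/(g·K) = 329.3 J/(kg·K); ΔT = 107 K.
m = 3.681×10^-4 kg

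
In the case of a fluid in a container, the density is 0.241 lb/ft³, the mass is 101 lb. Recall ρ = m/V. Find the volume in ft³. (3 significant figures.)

419 ft³

Rearranging: V = m/ρ.
ρ = 0.241 lb/ft³ = 3.860 kg/m³; m = 101 lb = 45.81 kg.
V = 11.87 m³
11.87 m³ × (1 ft³ / 0.02832 m³) = 419.1 ft³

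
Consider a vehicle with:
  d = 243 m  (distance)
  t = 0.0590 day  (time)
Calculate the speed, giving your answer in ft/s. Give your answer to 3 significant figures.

v is given directly by: v = d/t.
d = 243 m; t = 0.0590 day = 5098 s.
v = 0.04767 m/s
0.04767 m/s × (1 ft/s / 0.3048 m/s) = 0.1564 ft/s

0.156 ft/s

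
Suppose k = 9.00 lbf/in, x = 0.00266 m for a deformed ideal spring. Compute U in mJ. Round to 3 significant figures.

5.58 mJ

Directly: U = ½kx².
k = 9.00 lbf/in = 1576 N/m; x = 0.00266 m.
U = 0.005576 J
0.005576 J × (1 mJ / 0.001000 J) = 5.576 mJ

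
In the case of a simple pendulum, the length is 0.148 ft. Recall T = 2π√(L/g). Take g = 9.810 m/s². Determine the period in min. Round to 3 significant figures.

Directly: T = 2π√(L/g).
L = 0.148 ft = 0.04511 m; g = 9.810 m/s².
T = 0.4261 s
0.4261 s × (1 min / 60.00 s) = 0.007101 min

0.00710 min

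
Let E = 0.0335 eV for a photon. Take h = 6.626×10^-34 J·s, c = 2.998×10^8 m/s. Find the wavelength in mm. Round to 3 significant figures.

0.0370 mm

Solving E = h·c/λ for λ: λ = hc/E.
E = 0.0335 eV = 5.367×10^-21 J; h = 6.626×10^-34 J·s; c = 2.998×10^8 m/s.
λ = 3.701×10^-5 m
3.701×10^-5 m × (1 mm / 0.001000 m) = 0.03701 mm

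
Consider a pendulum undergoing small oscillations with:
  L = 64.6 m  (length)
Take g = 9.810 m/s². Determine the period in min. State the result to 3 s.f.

T is given directly by: T = 2π√(L/g).
L = 64.6 m; g = 9.810 m/s².
T = 16.12 s
16.12 s × (1 min / 60.00 s) = 0.2687 min

0.269 min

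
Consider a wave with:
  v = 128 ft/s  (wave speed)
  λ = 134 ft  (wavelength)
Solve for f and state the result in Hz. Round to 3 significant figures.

0.955 Hz

Solving v = f·λ for f: f = v/λ.
v = 128 ft/s = 39.01 m/s; λ = 134 ft = 40.84 m.
f = 0.9552 Hz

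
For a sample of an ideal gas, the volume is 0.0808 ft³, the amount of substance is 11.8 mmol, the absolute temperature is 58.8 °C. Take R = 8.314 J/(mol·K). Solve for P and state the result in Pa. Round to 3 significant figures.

From the ideal-gas law: P = nRT/V.
V = 0.0808 ft³ = 0.002288 m³; n = 11.8 mmol = 0.01180 mol; T = 58.8 °C = 331.9 K; R = 8.314 J/(mol·K).
P = 14233 Pa

14200 Pa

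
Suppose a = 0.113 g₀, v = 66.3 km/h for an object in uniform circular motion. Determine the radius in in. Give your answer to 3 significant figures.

12100 in

Solving a = v²/r for r: r = v²/a.
a = 0.113 g₀ = 1.108 m/s²; v = 66.3 km/h = 18.42 m/s.
r = 306.1 m
306.1 m × (1 in / 0.02540 m) = 12050 in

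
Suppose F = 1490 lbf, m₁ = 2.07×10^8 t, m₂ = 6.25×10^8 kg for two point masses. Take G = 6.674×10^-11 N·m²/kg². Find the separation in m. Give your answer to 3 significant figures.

1140 m

Rearranging: r = √(G·m₁m₂/F).
F = 1490 lbf = 6628 N; m₁ = 2.07×10^8 t = 2.070×10^11 kg; m₂ = 6.25×10^8 kg; G = 6.674×10^-11 N·m²/kg².
r = 1141 m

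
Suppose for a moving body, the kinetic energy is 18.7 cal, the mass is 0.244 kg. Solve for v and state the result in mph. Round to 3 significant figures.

Rearranging: v = √(2·KE/m).
KE = 18.7 cal = 78.24 J; m = 0.244 kg.
v = 25.32 m/s
25.32 m/s × (1 mph / 0.4470 m/s) = 56.65 mph

56.6 mph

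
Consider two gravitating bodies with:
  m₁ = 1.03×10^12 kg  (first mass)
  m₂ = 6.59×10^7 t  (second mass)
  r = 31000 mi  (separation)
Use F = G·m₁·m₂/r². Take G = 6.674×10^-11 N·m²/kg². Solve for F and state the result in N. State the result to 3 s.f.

F is given directly by: F = Gm₁m₂/r².
m₁ = 1.03×10^12 kg; m₂ = 6.59×10^7 t = 6.590×10^10 kg; r = 31000 mi = 4.989×10^7 m; G = 6.674×10^-11 N·m²/kg².
F = 0.001820 N

0.00182 N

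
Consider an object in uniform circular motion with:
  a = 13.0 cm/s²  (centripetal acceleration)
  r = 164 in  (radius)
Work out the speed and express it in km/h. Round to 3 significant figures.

2.65 km/h

Rearranging: v = √(a·r).
a = 13.0 cm/s² = 0.1300 m/s²; r = 164 in = 4.166 m.
v = 0.7359 m/s
0.7359 m/s × (1 km/h / 0.2778 m/s) = 2.649 km/h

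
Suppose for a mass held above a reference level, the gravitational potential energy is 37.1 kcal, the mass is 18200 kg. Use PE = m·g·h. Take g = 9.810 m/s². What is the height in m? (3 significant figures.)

Rearranging PE = m·g·h for h: h = PE/(m·g).
PE = 37.1 kcal = 1.552×10^5 J; m = 18200 kg; g = 9.810 m/s².
h = 0.8694 m

0.869 m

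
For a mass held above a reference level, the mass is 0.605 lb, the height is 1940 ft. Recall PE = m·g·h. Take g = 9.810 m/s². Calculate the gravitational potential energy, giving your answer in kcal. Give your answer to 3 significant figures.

0.380 kcal

Directly: PE = mgh.
m = 0.605 lb = 0.2744 kg; h = 1940 ft = 591.3 m; g = 9.810 m/s².
PE = 1592 J
1592 J × (1 kcal / 4184 J) = 0.3805 kcal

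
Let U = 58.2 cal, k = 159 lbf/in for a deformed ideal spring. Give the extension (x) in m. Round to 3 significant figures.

0.132 m

Solving U = ½k·x² for x: x = √(2U/k).
U = 58.2 cal = 243.5 J; k = 159 lbf/in = 27845 N/m.
x = 0.1323 m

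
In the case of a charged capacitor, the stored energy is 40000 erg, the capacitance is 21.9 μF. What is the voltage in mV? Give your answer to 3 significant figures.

19100 mV

Solving E = ½C·V² for V: V = √(2E/C).
E = 40000 erg = 0.004000 J; C = 21.9 μF = 2.190×10^-5 F.
V = 19.11 V  (the unit combination reduces to kg·m²/(A·s³) = V)
19.11 V × (1 mV / 0.001000 V) = 19113 mV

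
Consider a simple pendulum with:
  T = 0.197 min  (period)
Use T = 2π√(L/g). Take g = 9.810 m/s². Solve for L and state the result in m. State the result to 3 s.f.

34.7 m

Solving T = 2π√(L/g) for L: L = g·(T/2π)².
T = 0.197 min = 11.82 s; g = 9.810 m/s².
L = 34.72 m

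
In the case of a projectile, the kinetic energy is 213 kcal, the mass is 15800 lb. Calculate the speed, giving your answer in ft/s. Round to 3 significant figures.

51.7 ft/s

Solving KE = ½mv² for v: v = √(2·KE/m).
KE = 213 kcal = 8.912×10^5 J; m = 15800 lb = 7167 kg.
v = 15.77 m/s
15.77 m/s × (1 ft/s / 0.3048 m/s) = 51.74 ft/s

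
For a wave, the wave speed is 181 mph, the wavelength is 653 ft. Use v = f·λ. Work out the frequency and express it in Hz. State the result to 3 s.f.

Rearranging: f = v/λ.
v = 181 mph = 80.91 m/s; λ = 653 ft = 199.0 m.
f = 0.4065 Hz

0.407 Hz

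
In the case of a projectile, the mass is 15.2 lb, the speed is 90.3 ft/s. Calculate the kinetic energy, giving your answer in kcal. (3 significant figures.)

Directly: KE = ½mv².
m = 15.2 lb = 6.895 kg; v = 90.3 ft/s = 27.52 m/s.
KE = 2611 J
2611 J × (1 kcal / 4184 J) = 0.6242 kcal

0.624 kcal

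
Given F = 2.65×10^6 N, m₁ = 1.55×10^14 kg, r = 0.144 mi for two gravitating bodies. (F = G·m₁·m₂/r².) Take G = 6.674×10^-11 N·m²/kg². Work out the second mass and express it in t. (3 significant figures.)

13800 t

From Newton's law of gravitation: m₂ = F·r²/(G·m₁).
F = 2.65×10^6 N; m₁ = 1.55×10^14 kg; r = 0.144 mi = 231.7 m; G = 6.674×10^-11 N·m²/kg².
m₂ = 1.376×10^7 kg
1.376×10^7 kg × (1 t / 1000 kg) = 13758 t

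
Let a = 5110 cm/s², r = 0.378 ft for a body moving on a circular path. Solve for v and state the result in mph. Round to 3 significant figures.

5.43 mph

Rearranging: v = √(a·r).
a = 5110 cm/s² = 51.10 m/s²; r = 0.378 ft = 0.1152 m.
v = 2.426 m/s
2.426 m/s × (1 mph / 0.4470 m/s) = 5.428 mph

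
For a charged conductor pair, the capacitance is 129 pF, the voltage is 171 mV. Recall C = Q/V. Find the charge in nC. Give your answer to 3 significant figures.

0.0221 nC

Solving C = Q/V for Q: Q = CV.
C = 129 pF = 1.290×10^-10 F; V = 171 mV = 0.1710 V.
Q = 2.206×10^-11 C
2.206×10^-11 C × (1 nC / 1.000×10^-9 C) = 0.02206 nC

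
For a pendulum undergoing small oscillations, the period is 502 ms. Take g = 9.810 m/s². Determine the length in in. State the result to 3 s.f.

2.47 in

Rearranging T = 2π√(L/g) for L: L = g·(T/2π)².
T = 502 ms = 0.5020 s; g = 9.810 m/s².
L = 0.06262 m
0.06262 m × (1 in / 0.02540 m) = 2.465 in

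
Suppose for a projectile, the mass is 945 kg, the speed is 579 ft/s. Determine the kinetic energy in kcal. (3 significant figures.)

Directly: KE = ½mv².
m = 945 kg; v = 579 ft/s = 176.5 m/s.
KE = 1.472×10^7 J  (the unit combination reduces to kg·m²/s² = J)
1.472×10^7 J × (1 kcal / 4184 J) = 3517 kcal

3520 kcal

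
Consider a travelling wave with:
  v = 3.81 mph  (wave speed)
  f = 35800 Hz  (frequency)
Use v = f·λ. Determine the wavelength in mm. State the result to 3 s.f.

Rearranging: λ = v/f.
v = 3.81 mph = 1.703 m/s; f = 35800 Hz.
λ = 4.758×10^-5 m
4.758×10^-5 m × (1 mm / 0.001000 m) = 0.04758 mm

0.0476 mm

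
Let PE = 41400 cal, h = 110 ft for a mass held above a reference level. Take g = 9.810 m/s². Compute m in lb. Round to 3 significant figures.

Rearranging: m = PE/(g·h).
PE = 41400 cal = 1.732×10^5 J; h = 110 ft = 33.53 m; g = 9.810 m/s².
m = 526.6 kg
526.6 kg × (1 lb / 0.4536 kg) = 1161 lb

1160 lb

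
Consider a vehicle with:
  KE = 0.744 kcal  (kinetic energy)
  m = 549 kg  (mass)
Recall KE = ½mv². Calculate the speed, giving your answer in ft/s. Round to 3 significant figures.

11.0 ft/s

Rearranging: v = √(2·KE/m).
KE = 0.744 kcal = 3113 J; m = 549 kg.
v = 3.368 m/s
3.368 m/s × (1 ft/s / 0.3048 m/s) = 11.05 ft/s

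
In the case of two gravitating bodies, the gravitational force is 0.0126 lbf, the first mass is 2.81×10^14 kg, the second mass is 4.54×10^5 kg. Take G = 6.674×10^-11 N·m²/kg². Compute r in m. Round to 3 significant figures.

3.90×10^5 m

From Newton's law of gravitation: r = √(G·m₁m₂/F).
F = 0.0126 lbf = 0.05605 N; m₁ = 2.81×10^14 kg; m₂ = 4.54×10^5 kg; G = 6.674×10^-11 N·m²/kg².
r = 3.898×10^5 m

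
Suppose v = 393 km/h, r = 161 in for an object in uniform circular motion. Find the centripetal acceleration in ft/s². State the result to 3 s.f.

9560 ft/s²

a is given directly by: a = v²/r.
v = 393 km/h = 109.2 m/s; r = 161 in = 4.089 m.
a = 2914 m/s²
2914 m/s² × (1 ft/s² / 0.3048 m/s²) = 9561 ft/s²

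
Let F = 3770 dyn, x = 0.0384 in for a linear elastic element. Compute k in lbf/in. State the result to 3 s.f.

Solving F = k·x for k: k = F/x.
F = 3770 dyn = 0.03770 N; x = 0.0384 in = 9.754×10^-4 m.
k = 38.65 N/m
38.65 N/m × (1 lbf/in / 175.1 N/m) = 0.2207 lbf/in

0.221 lbf/in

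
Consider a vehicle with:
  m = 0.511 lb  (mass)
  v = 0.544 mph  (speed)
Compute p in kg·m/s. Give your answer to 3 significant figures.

0.0564 kg·m/s

p is given directly by: p = mv.
m = 0.511 lb = 0.2318 kg; v = 0.544 mph = 0.2432 m/s.
p = 0.05637 kg·m/s  (the unit combination reduces to kg·m/s = kg·m/s)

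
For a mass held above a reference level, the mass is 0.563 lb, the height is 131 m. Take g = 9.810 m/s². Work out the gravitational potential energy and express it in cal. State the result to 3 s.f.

78.4 cal

PE is given directly by: PE = mgh.
m = 0.563 lb = 0.2554 kg; h = 131 m; g = 9.810 m/s².
PE = 328.2 J
328.2 J × (1 cal / 4.184 J) = 78.44 cal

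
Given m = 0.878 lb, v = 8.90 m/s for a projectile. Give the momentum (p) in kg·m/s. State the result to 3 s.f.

3.54 kg·m/s

Directly: p = mv.
m = 0.878 lb = 0.3983 kg; v = 8.90 m/s.
p = 3.544 kg·m/s  (the unit combination reduces to kg·m/s = kg·m/s)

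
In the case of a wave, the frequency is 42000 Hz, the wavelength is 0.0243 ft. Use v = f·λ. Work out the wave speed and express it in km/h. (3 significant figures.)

Directly: v = fλ.
f = 42000 Hz; λ = 0.0243 ft = 0.007407 m.
v = 311.1 m/s
311.1 m/s × (1 km/h / 0.2778 m/s) = 1120 km/h

1120 km/h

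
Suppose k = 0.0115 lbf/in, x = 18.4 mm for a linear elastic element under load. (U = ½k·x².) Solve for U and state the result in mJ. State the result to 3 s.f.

0.341 mJ

U is given directly by: U = ½kx².
k = 0.0115 lbf/in = 2.014 N/m; x = 18.4 mm = 0.01840 m.
U = 3.409×10^-4 J
3.409×10^-4 J × (1 mJ / 0.001000 J) = 0.3409 mJ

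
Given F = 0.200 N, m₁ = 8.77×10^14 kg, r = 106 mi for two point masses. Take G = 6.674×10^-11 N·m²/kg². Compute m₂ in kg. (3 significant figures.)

99400 kg

From Newton's law of gravitation: m₂ = F·r²/(G·m₁).
F = 0.200 N; m₁ = 8.77×10^14 kg; r = 106 mi = 1.706×10^5 m; G = 6.674×10^-11 N·m²/kg².
m₂ = 99438 kg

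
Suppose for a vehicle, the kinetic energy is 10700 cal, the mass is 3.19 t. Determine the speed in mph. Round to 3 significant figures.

11.9 mph

Rearranging KE = ½mv² for v: v = √(2·KE/m).
KE = 10700 cal = 44769 J; m = 3.19 t = 3190 kg.
v = 5.298 m/s
5.298 m/s × (1 mph / 0.4470 m/s) = 11.85 mph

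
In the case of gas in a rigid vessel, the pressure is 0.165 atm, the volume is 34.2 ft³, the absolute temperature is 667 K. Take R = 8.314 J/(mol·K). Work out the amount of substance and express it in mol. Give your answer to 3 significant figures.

2.92 mol

From the ideal-gas law: n = PV/(RT).
P = 0.165 atm = 16719 Pa; V = 34.2 ft³ = 0.9684 m³; T = 667 K; R = 8.314 J/(mol·K).
n = 2.920 mol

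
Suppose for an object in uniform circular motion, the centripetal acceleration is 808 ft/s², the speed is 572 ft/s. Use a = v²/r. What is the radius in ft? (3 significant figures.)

Rearranging a = v²/r for r: r = v²/a.
a = 808 ft/s² = 246.3 m/s²; v = 572 ft/s = 174.3 m/s.
r = 123.4 m
123.4 m × (1 ft / 0.3048 m) = 404.9 ft

405 ft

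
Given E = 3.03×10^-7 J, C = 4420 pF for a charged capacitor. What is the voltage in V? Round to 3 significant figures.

Rearranging E = ½C·V² for V: V = √(2E/C).
E = 3.03×10^-7 J; C = 4420 pF = 4.420×10^-9 F.
V = 11.71 V

11.7 V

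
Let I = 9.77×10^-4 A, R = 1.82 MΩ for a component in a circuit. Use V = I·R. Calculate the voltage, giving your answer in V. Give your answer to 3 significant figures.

Directly: V = IR.
I = 9.77×10^-4 A; R = 1.82 MΩ = 1.820×10^6 Ω.
V = 1778 V

1780 V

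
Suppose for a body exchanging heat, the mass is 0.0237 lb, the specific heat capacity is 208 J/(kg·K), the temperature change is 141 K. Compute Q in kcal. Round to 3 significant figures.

0.0754 kcal

Q is given directly by: Q = mcΔT.
m = 0.0237 lb = 0.01075 kg; c = 208 J/(kg·K); ΔT = 141 K.
Q = 315.3 J
315.3 J × (1 kcal / 4184 J) = 0.07535 kcal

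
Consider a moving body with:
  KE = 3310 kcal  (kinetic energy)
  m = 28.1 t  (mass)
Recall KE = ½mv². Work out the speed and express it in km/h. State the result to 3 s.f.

Solving KE = ½mv² for v: v = √(2·KE/m).
KE = 3310 kcal = 1.385×10^7 J; m = 28.1 t = 28100 kg.
v = 31.40 m/s
31.40 m/s × (1 km/h / 0.2778 m/s) = 113.0 km/h

113 km/h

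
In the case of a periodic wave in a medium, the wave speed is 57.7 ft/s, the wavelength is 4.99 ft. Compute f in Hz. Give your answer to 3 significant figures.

Solving v = f·λ for f: f = v/λ.
v = 57.7 ft/s = 17.59 m/s; λ = 4.99 ft = 1.521 m.
f = 11.56 Hz

11.6 Hz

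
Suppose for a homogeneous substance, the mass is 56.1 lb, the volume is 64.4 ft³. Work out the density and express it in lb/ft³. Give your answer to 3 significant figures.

ρ is given directly by: ρ = m/V.
m = 56.1 lb = 25.45 kg; V = 64.4 ft³ = 1.824 m³.
ρ = 13.95 kg/m³
13.95 kg/m³ × (1 lb/ft³ / 16.02 kg/m³) = 0.8711 lb/ft³

0.871 lb/ft³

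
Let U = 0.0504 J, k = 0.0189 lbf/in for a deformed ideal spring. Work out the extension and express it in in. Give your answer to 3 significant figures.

6.87 in

Rearranging U = ½k·x² for x: x = √(2U/k).
U = 0.0504 J; k = 0.0189 lbf/in = 3.310 N/m.
x = 0.1745 m
0.1745 m × (1 in / 0.02540 m) = 6.871 in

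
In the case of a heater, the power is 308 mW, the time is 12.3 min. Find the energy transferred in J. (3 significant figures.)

Solving P = W/t for W: W = P·t.
P = 308 mW = 0.3080 W; t = 12.3 min = 738.0 s.
W = 227.3 J  (the unit combination reduces to kg·m²/s² = J)

227 J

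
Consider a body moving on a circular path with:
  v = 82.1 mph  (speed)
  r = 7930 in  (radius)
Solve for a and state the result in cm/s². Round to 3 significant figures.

669 cm/s²

a is given directly by: a = v²/r.
v = 82.1 mph = 36.70 m/s; r = 7930 in = 201.4 m.
a = 6.688 m/s²
6.688 m/s² × (1 cm/s² / 0.01000 m/s²) = 668.8 cm/s²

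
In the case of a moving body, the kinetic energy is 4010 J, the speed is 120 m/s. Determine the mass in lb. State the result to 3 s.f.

1.23 lb

Solving KE = ½mv² for m: m = 2·KE/v².
KE = 4010 J; v = 120 m/s.
m = 0.5569 kg
0.5569 kg × (1 lb / 0.4536 kg) = 1.228 lb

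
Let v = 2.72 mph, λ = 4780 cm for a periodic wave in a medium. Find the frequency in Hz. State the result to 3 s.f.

0.0254 Hz

Rearranging v = f·λ for f: f = v/λ.
v = 2.72 mph = 1.216 m/s; λ = 4780 cm = 47.80 m.
f = 0.02544 Hz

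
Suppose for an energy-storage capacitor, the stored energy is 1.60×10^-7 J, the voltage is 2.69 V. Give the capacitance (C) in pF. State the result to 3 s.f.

Solving E = ½C·V² for C: C = 2E/V².
E = 1.60×10^-7 J; V = 2.69 V.
C = 4.422×10^-8 F
4.422×10^-8 F × (1 pF / 1.000×10^-12 F) = 44223 pF

44200 pF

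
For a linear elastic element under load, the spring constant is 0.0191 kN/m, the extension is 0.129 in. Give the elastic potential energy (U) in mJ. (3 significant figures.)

U is given directly by: U = ½kx².
k = 0.0191 kN/m = 19.10 N/m; x = 0.129 in = 0.003277 m.
U = 1.025×10^-4 J  (the unit combination reduces to kg·m²/s² = J)
1.025×10^-4 J × (1 mJ / 0.001000 J) = 0.1025 mJ

0.103 mJ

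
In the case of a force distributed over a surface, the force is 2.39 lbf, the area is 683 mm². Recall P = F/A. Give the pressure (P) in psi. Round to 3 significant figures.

P is given directly by: P = F/A.
F = 2.39 lbf = 10.63 N; A = 683 mm² = 6.830×10^-4 m².
P = 15566 Pa
15566 Pa × (1 psi / 6895 Pa) = 2.258 psi

2.26 psi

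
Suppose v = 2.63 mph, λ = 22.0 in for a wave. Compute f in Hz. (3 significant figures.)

2.10 Hz

Rearranging: f = v/λ.
v = 2.63 mph = 1.176 m/s; λ = 22.0 in = 0.5588 m.
f = 2.104 Hz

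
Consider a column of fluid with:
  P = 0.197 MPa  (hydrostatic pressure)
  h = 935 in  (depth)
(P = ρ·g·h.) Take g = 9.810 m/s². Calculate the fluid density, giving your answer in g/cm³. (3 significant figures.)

Rearranging P = ρ·g·h for ρ: ρ = P/(g·h).
P = 0.197 MPa = 1.970×10^5 Pa; h = 935 in = 23.75 m; g = 9.810 m/s².
ρ = 845.6 kg/m³
845.6 kg/m³ × (1 g/cm³ / 1000 kg/m³) = 0.8456 g/cm³

0.846 g/cm³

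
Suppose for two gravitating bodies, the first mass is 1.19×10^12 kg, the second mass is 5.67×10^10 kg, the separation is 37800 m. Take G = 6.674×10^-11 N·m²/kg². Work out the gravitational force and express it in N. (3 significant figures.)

Directly: F = Gm₁m₂/r².
m₁ = 1.19×10^12 kg; m₂ = 5.67×10^10 kg; r = 37800 m; G = 6.674×10^-11 N·m²/kg².
F = 3152 N

3150 N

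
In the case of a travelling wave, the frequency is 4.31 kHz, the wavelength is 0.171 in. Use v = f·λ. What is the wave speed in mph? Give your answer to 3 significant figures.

v is given directly by: v = fλ.
f = 4.31 kHz = 4310 Hz; λ = 0.171 in = 0.004343 m.
v = 18.72 m/s
18.72 m/s × (1 mph / 0.4470 m/s) = 41.88 mph

41.9 mph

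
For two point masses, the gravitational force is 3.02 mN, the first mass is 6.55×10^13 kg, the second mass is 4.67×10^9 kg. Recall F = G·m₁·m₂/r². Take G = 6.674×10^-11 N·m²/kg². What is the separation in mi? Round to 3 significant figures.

From Newton's law of gravitation: r = √(G·m₁m₂/F).
F = 3.02 mN = 0.003020 N; m₁ = 6.55×10^13 kg; m₂ = 4.67×10^9 kg; G = 6.674×10^-11 N·m²/kg².
r = 8.222×10^7 m
8.222×10^7 m × (1 mi / 1609 m) = 51088 mi

51100 mi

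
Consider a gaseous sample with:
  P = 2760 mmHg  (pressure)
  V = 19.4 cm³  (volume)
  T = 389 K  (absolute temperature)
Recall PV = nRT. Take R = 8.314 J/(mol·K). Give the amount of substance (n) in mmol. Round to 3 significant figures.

From the ideal-gas law: n = PV/(RT).
P = 2760 mmHg = 3.680×10^5 Pa; V = 19.4 cm³ = 1.940×10^-5 m³; T = 389 K; R = 8.314 J/(mol·K).
n = 0.002207 mol
0.002207 mol × (1 mmol / 0.001000 mol) = 2.207 mmol

2.21 mmol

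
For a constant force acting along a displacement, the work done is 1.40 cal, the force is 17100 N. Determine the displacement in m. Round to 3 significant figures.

3.43×10^-4 m

Rearranging: d = W/F.
W = 1.40 cal = 5.858 J; F = 17100 N.
d = 3.425×10^-4 m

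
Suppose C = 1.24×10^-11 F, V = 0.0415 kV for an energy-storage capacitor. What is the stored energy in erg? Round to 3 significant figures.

0.107 erg

Directly: E = ½CV².
C = 1.24×10^-11 F; V = 0.0415 kV = 41.50 V.
E = 1.068×10^-8 J
1.068×10^-8 J × (1 erg / 1.000×10^-7 J) = 0.1068 erg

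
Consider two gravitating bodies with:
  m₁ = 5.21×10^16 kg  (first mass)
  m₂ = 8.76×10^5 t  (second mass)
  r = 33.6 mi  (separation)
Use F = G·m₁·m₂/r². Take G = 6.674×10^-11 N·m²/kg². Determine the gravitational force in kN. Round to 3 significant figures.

1040 kN

From Newton's law of gravitation: F = Gm₁m₂/r².
m₁ = 5.21×10^16 kg; m₂ = 8.76×10^5 t = 8.760×10^8 kg; r = 33.6 mi = 54074 m; G = 6.674×10^-11 N·m²/kg².
F = 1.042×10^6 N
1.042×10^6 N × (1 kN / 1000 N) = 1042 kN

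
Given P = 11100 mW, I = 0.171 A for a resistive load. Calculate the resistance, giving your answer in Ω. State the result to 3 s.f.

380 Ω

Rearranging P = I²R for R: R = P/I².
P = 11100 mW = 11.10 W; I = 0.171 A.
R = 379.6 Ω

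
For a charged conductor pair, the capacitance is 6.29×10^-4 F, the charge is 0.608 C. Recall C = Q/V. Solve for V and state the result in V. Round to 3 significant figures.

Solving C = Q/V for V: V = Q/C.
C = 6.29×10^-4 F; Q = 0.608 C.
V = 966.6 V

967 V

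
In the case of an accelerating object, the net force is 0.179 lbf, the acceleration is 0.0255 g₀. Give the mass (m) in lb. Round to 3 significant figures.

Rearranging: m = F/a.
F = 0.179 lbf = 0.7962 N; a = 0.0255 g₀ = 0.2501 m/s².
m = 3.184 kg
3.184 kg × (1 lb / 0.4536 kg) = 7.020 lb

7.02 lb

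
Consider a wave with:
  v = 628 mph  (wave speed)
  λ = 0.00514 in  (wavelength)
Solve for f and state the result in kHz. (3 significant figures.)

Solving v = f·λ for f: f = v/λ.
v = 628 mph = 280.7 m/s; λ = 0.00514 in = 1.306×10^-4 m.
f = 2.150×10^6 Hz
2.150×10^6 Hz × (1 kHz / 1000 Hz) = 2150 kHz

2150 kHz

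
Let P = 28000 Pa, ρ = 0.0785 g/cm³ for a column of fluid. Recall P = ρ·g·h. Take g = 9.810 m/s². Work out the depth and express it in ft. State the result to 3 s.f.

Solving P = ρ·g·h for h: h = P/(ρ·g).
P = 28000 Pa; ρ = 0.0785 g/cm³ = 78.50 kg/m³; g = 9.810 m/s².
h = 36.36 m
36.36 m × (1 ft / 0.3048 m) = 119.3 ft

119 ft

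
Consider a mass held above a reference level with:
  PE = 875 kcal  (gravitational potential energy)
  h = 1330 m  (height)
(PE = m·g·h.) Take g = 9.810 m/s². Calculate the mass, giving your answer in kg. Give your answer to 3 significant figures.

281 kg

Solving PE = m·g·h for m: m = PE/(g·h).
PE = 875 kcal = 3.661×10^6 J; h = 1330 m; g = 9.810 m/s².
m = 280.6 kg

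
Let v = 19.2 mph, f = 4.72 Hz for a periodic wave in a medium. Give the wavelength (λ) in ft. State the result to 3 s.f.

Rearranging: λ = v/f.
v = 19.2 mph = 8.583 m/s; f = 4.72 Hz.
λ = 1.818 m
1.818 m × (1 ft / 0.3048 m) = 5.966 ft

5.97 ft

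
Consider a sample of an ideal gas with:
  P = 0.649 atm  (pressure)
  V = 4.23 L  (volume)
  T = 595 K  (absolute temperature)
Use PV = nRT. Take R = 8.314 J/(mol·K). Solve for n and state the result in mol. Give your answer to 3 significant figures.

Rearranging: n = PV/(RT).
P = 0.649 atm = 65760 Pa; V = 4.23 L = 0.004230 m³; T = 595 K; R = 8.314 J/(mol·K).
n = 0.05623 mol

0.0562 mol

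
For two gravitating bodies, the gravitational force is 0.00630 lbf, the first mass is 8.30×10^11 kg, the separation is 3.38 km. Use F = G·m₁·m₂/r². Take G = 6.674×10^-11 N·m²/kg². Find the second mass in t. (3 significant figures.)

5.78 t

Solving F = G·m₁·m₂/r² for m₂: m₂ = F·r²/(G·m₁).
F = 0.00630 lbf = 0.02802 N; m₁ = 8.30×10^11 kg; r = 3.38 km = 3380 m; G = 6.674×10^-11 N·m²/kg².
m₂ = 5780 kg
5780 kg × (1 t / 1000 kg) = 5.780 t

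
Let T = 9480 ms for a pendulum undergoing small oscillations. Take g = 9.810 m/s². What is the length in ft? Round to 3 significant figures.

Solving T = 2π√(L/g) for L: L = g·(T/2π)².
T = 9480 ms = 9.480 s; g = 9.810 m/s².
L = 22.33 m
22.33 m × (1 ft / 0.3048 m) = 73.27 ft

73.3 ft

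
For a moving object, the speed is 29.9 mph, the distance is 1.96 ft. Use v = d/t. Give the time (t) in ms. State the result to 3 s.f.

44.7 ms

Solving v = d/t for t: t = d/v.
v = 29.9 mph = 13.37 m/s; d = 1.96 ft = 0.5974 m.
t = 0.04469 s
0.04469 s × (1 ms / 0.001000 s) = 44.69 ms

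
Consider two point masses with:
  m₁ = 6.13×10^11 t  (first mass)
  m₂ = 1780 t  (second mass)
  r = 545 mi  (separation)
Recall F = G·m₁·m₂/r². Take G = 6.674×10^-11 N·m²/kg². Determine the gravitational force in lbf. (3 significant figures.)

From Newton's law of gravitation: F = Gm₁m₂/r².
m₁ = 6.13×10^11 t = 6.130×10^14 kg; m₂ = 1780 t = 1.780×10^6 kg; r = 545 mi = 8.771×10^5 m; G = 6.674×10^-11 N·m²/kg².
F = 0.09466 N  (the unit combination reduces to kg·m/s² = N)
0.09466 N × (1 lbf / 4.448 N) = 0.02128 lbf

0.0213 lbf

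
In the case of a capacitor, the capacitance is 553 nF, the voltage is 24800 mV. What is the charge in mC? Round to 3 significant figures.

0.0137 mC

Rearranging: Q = CV.
C = 553 nF = 5.530×10^-7 F; V = 24800 mV = 24.80 V.
Q = 1.371×10^-5 C
1.371×10^-5 C × (1 mC / 0.001000 C) = 0.01371 mC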